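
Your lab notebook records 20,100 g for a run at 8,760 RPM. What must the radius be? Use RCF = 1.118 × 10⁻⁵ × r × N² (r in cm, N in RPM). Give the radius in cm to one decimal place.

20100 = 1.118 × 10⁻⁵ × r × (8760)²
r = 20100 / (1.118 × 10⁻⁵ × 76,737,600) = 20100 / 857.9264 ≈ 23.429 cm

≈ 23.4 cm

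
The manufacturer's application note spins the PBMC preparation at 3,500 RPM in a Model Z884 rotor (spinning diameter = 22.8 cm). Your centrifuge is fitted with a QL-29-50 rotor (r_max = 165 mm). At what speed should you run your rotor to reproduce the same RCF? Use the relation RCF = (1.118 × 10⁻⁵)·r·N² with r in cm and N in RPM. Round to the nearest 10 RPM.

2910 RPM

Original rotor: r = 22.8 / 2 = 11.4 cm
RCF_original = 1.118 × 10⁻⁵ × 11.4 × (3500)² = 1.118 × 10⁻⁵ × 11.4 × 12,250,000 ≈ 1,561.3 × g
Your rotor: r = 165 mm = 16.5 cm
1,561.3 = 1.118 × 10⁻⁵ × 16.5 × N²
N² = 1,561.3 / (18.447 × 10⁻⁵) = 8,463,707
N ≈ √8,463,707 ≈ 2,909.2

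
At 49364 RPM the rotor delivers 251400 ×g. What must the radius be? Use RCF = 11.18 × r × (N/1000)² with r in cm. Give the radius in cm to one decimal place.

RCF = 11.18 × r × (N/1000)²
251400 = 11.18 × r × (49.364)²
r = 251400 / (11.18 × 2436.804496) = 251400 / 27243.47 ≈ 9.228 cm

≈ 9.2 cm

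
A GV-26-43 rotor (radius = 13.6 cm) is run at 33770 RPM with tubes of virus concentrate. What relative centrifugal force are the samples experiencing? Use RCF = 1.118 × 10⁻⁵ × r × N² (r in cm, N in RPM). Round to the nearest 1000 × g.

RCF = 1.118 × 10⁻⁵ × r × N²
RCF = 1.118 × 10⁻⁵ × 13.6 × (33770)² = 1.118 × 10⁻⁵ × 13.6 × 1,140,412,900 ≈ 173,397.5 × g

173000 × g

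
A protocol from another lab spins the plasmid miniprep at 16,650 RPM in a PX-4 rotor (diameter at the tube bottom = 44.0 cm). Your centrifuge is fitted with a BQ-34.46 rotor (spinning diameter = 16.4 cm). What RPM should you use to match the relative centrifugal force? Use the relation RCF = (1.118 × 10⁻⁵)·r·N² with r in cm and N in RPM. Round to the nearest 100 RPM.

27300 RPM

Original rotor: r = 44.0 / 2 = 22 cm
RCF = 1.118 × 10⁻⁵ × r × N²
RCF_original = 1.118 × 10⁻⁵ × 22 × (16650)² = 1.118 × 10⁻⁵ × 22 × 277,222,500 ≈ 68,185.6 × g
Your rotor: r = 16.4 / 2 = 8.2 cm
68,185.6 = 1.118 × 10⁻⁵ × 8.2 × N²
N² = 68,185.6 / (9.1676 × 10⁻⁵) = 743,767,180
N ≈ √743,767,180 ≈ 27,272.1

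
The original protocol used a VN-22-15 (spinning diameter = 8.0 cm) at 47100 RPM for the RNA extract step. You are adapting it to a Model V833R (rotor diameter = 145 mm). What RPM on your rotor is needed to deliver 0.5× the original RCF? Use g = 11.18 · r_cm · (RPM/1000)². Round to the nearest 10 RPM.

Original rotor: r = 8.0 / 2 = 4 cm
RCF_original = 11.18 × 4 × (47.1)² = 11.18 × 4 × 2,218.41 ≈ 99,207.3 × g
Target RCF = 0.5 × 99,207.3 ≈ 49,603.7 × g
Your rotor: r = 145 mm / 2 = 72.5 mm = 7.25 cm
49,603.7 = 11.18 × 7.25 × (N/1000)²
(N/1000)² = 49,603.7 / 81.055 = 611.9758
N = 1000 × √611.9758 ≈ 24,738.1

24740 RPM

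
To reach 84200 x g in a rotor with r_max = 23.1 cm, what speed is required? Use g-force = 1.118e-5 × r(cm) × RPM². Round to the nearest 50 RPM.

RCF = 1.118 × 10⁻⁵ × r × N²
84,200 = 1.118 × 10⁻⁵ × 23.1 × N²
N² = 84,200 / (25.8258 × 10⁻⁵) = 326,030,559
N ≈ √326,030,559 ≈ 18,056.3

N ≈ 18050 RPM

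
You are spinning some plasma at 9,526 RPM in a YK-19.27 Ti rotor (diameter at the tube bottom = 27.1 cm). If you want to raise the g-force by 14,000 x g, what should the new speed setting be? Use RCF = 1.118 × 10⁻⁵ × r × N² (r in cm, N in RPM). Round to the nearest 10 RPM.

≈ 13530 RPM

r = 27.1 / 2 = 13.55 cm
Current RCF = 1.118 × 10⁻⁵ × 13.55 × (9526)² = 1.118 × 10⁻⁵ × 13.55 × 90,744,676 ≈ 13,746.8 × g
Target RCF = 13,746.8 + 14,000 = 27,746.8 × g
N² = 27,746.8 / (15.1489 × 10⁻⁵) = 183,160,494
N ≈ √183,160,494 ≈ 13,533.7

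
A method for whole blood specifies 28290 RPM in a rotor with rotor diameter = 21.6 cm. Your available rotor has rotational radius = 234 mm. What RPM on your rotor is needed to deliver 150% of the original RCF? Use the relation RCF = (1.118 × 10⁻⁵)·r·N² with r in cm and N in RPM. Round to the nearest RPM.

≈ 23539 RPM

Original rotor: r = 21.6 / 2 = 10.8 cm
RCF_original = 1.118 × 10⁻⁵ × 10.8 × (28290)² = 1.118 × 10⁻⁵ × 10.8 × 800,324,100 ≈ 96,634.3 × g
Target RCF = 1.5 × 96,634.3 ≈ 144,951.5 × g
Your rotor: r = 234 mm = 23.4 cm
144,951.5 = 1.118 × 10⁻⁵ × 23.4 × N²
N² = 144,951.5 / (26.1612 × 10⁻⁵) = 554,070,532
N ≈ √554,070,532 ≈ 23,538.7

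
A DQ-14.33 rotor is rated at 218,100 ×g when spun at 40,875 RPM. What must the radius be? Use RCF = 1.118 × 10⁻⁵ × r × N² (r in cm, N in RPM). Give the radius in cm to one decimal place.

218100 = 1.118 × 10⁻⁵ × r × (40875)²
r = 218100 / (1.118 × 10⁻⁵ × 1,670,765,625) = 218100 / 18679.16 ≈ 11.676 cm

≈ 11.7 cm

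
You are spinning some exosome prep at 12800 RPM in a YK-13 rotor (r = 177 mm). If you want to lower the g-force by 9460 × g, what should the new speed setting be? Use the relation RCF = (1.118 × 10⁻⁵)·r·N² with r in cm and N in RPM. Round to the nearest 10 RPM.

10770 RPM

r = 177 mm = 17.7 cm
Current RCF = 1.118 × 10⁻⁵ × 17.7 × (12800)² = 1.118 × 10⁻⁵ × 17.7 × 163,840,000 ≈ 32,421.6 × g
Target RCF = 32,421.6 − 9,460 = 22,961.6 × g
N² = 22,961.6 / (19.7886 × 10⁻⁵) = 116,034,485
N ≈ √116,034,485 ≈ 10,771.9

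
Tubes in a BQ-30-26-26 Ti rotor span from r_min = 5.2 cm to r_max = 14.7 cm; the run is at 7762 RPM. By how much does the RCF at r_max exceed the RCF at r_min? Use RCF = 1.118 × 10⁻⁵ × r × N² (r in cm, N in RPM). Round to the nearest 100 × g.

6400 x g

ΔRCF = 1.118 × 10⁻⁵ × (r_max − r_min) × N² = 1.118 × 10⁻⁵ × 9.5 × 60,248,644 ≈ 6,399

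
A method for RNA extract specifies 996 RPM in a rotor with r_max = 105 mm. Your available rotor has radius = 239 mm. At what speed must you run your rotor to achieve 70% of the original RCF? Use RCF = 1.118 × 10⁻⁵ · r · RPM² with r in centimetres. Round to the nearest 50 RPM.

Original rotor: r = 105 mm = 10.5 cm
RCF_original = 1.118 × 10⁻⁵ × 10.5 × (996)² = 1.118 × 10⁻⁵ × 10.5 × 992,016 ≈ 116.5 × g
Target RCF = 0.7 × 116.5 ≈ 81.5 × g
Your rotor: r = 239 mm = 23.9 cm
81.5 = 1.118 × 10⁻⁵ × 23.9 × N²
N² = 81.5 / (26.7202 × 10⁻⁵) = 305,013
N ≈ √305,013 ≈ 552.3

≈ 550 RPM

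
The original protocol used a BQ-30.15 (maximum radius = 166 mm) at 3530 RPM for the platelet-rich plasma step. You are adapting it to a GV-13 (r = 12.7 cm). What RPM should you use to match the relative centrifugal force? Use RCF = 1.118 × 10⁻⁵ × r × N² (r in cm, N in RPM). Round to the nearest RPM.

≈ 4036 RPM

Original rotor: r = 166 mm = 16.6 cm
RCF_original = 1.118 × 10⁻⁵ × 16.6 × (3530)² = 1.118 × 10⁻⁵ × 16.6 × 12,460,900 ≈ 2,312.6 × g
2,312.6 = 1.118 × 10⁻⁵ × 12.7 × N²
N² = 2,312.6 / (14.1986 × 10⁻⁵) = 16,287,521
N ≈ √16,287,521 ≈ 4,035.8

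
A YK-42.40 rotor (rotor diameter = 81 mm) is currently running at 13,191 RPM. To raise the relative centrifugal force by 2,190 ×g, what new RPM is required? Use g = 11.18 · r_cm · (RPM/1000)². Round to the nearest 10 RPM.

N₂ ≈ 14910 RPM

r = 81 mm / 2 = 40.5 mm = 4.05 cm
Current RCF = 11.18 × 4.05 × (13.191)² = 11.18 × 4.05 × 174.002481 ≈ 7,878.7 × g
Target RCF = 7,878.7 + 2,190 = 10,068.7 × g
(N/1000)² = 10,068.7 / 45.279 = 222.3702
N = 1000 × √222.3702 ≈ 14,912.1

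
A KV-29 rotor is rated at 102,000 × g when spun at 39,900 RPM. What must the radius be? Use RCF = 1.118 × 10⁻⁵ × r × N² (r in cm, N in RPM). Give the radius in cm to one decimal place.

RCF = 1.118 × 10⁻⁵ × r × N²
102000 = 1.118 × 10⁻⁵ × r × (39900)²
r = 102000 / (1.118 × 10⁻⁵ × 1,592,010,000) = 102000 / 17798.67 ≈ 5.731 cm

≈ 5.7 cm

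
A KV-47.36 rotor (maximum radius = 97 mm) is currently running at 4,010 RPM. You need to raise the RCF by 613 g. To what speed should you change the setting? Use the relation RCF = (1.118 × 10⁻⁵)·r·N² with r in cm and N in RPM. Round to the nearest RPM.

r = 97 mm = 9.7 cm
Current RCF = 1.118 × 10⁻⁵ × 9.7 × (4010)² = 1.118 × 10⁻⁵ × 9.7 × 16,080,100 ≈ 1,743.8 × g
Target RCF = 1,743.8 + 613 = 2,356.8 × g
N² = 2,356.8 / (10.8446 × 10⁻⁵) = 21,732,475
N ≈ √21,732,475 ≈ 4,661.8

4662 RPM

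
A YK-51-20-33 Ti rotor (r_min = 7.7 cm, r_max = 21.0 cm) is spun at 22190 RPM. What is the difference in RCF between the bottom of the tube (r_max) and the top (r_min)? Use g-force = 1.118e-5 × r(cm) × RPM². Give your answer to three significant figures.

73200 x g

ΔRCF = 1.118 × 10⁻⁵ × (r_max − r_min) × N² = 1.118 × 10⁻⁵ × 13.3 × 492,396,100 ≈ 73,216.3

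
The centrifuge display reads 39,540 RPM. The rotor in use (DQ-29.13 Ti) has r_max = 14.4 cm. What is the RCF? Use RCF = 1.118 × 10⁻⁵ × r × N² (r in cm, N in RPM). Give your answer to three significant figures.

≈ 252000 ×g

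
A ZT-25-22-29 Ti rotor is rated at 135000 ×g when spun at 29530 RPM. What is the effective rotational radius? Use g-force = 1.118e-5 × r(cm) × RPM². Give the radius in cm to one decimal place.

r ≈ 13.8 cm

RCF = 1.118 × 10⁻⁵ × r × N²
135000 = 1.118 × 10⁻⁵ × r × (29530)²
r = 135000 / (1.118 × 10⁻⁵ × 872,020,900) = 135000 / 9749.194 ≈ 13.847 cm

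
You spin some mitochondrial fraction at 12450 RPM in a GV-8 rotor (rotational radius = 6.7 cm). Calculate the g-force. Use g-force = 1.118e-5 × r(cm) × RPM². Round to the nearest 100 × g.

11600 x g

RCF = 1.118 × 10⁻⁵ × 6.7 × (12450)² = 1.118 × 10⁻⁵ × 6.7 × 155,002,500 ≈ 11,610.6 × g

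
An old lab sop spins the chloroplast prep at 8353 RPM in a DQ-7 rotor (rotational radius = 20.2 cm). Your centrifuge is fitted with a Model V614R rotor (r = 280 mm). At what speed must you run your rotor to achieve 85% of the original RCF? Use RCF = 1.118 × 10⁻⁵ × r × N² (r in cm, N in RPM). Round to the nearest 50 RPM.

6550 RPM

RCF_original = 1.118 × 10⁻⁵ × 20.2 × (8353)² = 1.118 × 10⁻⁵ × 20.2 × 69,772,609 ≈ 15,757.2 × g
Target RCF = 0.85 × 15,757.2 ≈ 13,393.6 × g
Your rotor: r = 280 mm = 28.0 cm
13,393.6 = 1.118 × 10⁻⁵ × 28 × N²
N² = 13,393.6 / (31.304 × 10⁻⁵) = 42,785,587
N ≈ √42,785,587 ≈ 6,541.1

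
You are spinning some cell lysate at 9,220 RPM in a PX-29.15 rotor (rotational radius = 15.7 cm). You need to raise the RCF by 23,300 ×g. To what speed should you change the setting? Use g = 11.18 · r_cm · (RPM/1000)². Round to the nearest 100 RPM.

Current RCF = 11.18 × 15.7 × (9.22)² = 11.18 × 15.7 × 85.0084 ≈ 14,921.2 × g
Target RCF = 14,921.2 + 23,300 = 38,221.2 × g
(N/1000)² = 38,221.2 / 175.526 = 217.7524
N = 1000 × √217.7524 ≈ 14,756.4

N₂ ≈ 14800 RPM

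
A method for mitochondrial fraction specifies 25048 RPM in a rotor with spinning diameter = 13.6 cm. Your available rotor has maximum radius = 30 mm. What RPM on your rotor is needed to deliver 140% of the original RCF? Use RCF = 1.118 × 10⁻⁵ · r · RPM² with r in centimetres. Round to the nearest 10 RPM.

Original rotor: r = 13.6 / 2 = 6.8 cm
RCF = 1.118 × 10⁻⁵ × r × N²
RCF_original = 1.118 × 10⁻⁵ × 6.8 × (25048)² = 1.118 × 10⁻⁵ × 6.8 × 627,402,304 ≈ 47,697.6 × g
Target RCF = 1.4 × 47,697.6 ≈ 66,776.6 × g
Your rotor: r = 30 mm = 3.0 cm
66,776.6 = 1.118 × 10⁻⁵ × 3 × N²
N² = 66,776.6 / (3.354 × 10⁻⁵) = 1,990,954,085
N ≈ √1,990,954,085 ≈ 44,620.1

≈ 44620 RPM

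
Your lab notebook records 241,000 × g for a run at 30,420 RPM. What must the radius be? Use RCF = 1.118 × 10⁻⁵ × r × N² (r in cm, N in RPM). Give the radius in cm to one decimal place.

≈ 23.3 cm

241000 = 1.118 × 10⁻⁵ × r × (30420)²
r = 241000 / (1.118 × 10⁻⁵ × 925,376,400) = 241000 / 10345.71 ≈ 23.295 cm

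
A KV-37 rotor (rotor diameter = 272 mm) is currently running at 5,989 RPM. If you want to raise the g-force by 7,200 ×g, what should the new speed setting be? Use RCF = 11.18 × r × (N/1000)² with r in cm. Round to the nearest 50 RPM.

N₂ ≈ 9100 RPM

r = 272 mm / 2 = 136 mm = 13.6 cm
Current RCF = 11.18 × 13.6 × (5.989)² = 11.18 × 13.6 × 35.868121 ≈ 5,453.7 × g
Target RCF = 5,453.7 + 7,200 = 12,653.7 × g
(N/1000)² = 12,653.7 / 152.048 = 83.22175
N = 1000 × √83.22175 ≈ 9,122.6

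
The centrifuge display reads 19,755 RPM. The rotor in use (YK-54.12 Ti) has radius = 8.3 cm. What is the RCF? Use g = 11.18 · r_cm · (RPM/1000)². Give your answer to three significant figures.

RCF = 11.18 × r × (N/1000)²
RCF = 11.18 × 8.3 × (19.755)² = 11.18 × 8.3 × 390.260025 ≈ 36,213.8 × g

≈ 36200 × g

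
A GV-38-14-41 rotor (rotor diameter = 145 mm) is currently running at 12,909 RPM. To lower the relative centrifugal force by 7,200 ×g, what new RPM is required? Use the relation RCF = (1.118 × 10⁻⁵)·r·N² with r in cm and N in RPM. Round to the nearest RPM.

r = 145 mm / 2 = 72.5 mm = 7.25 cm
Current RCF = 1.118 × 10⁻⁵ × 7.25 × (12909)² = 1.118 × 10⁻⁵ × 7.25 × 166,642,281 ≈ 13,507.2 × g
Target RCF = 13,507.2 − 7,200 = 6,307.2 × g
N² = 6,307.2 / (8.1055 × 10⁻⁵) = 77,813,830
N ≈ √77,813,830 ≈ 8,821.2

8821 RPM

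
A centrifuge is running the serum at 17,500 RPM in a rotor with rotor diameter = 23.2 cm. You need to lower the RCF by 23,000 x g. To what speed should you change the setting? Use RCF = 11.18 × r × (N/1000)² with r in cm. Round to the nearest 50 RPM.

N₂ ≈ 11350 RPM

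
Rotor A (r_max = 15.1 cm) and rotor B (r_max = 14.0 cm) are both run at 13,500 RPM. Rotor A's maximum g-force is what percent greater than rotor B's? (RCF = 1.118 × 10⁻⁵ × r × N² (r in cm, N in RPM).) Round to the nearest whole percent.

8%

At equal RPM, RCF scales linearly with r: ratio = 15.1 / 14.0 = 1.0786.
So rotor A delivers 7.9% more g-force.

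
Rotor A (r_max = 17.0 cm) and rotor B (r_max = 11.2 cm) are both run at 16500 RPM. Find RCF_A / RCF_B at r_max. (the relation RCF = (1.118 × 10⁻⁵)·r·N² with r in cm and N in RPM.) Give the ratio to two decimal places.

At fixed N, RCF ∝ r, so RCF_A/RCF_B = r_A/r_B = 17.0 / 11.2 = 1.5179.

1.52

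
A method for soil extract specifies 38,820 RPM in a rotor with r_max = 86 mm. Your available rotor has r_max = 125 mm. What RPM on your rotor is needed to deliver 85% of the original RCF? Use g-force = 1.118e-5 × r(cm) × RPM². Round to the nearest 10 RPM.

29690 RPM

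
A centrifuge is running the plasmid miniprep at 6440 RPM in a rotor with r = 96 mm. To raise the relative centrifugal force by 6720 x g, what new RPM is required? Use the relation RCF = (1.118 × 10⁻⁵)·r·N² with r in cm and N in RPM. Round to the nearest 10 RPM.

≈ 10200 RPM

r = 96 mm = 9.6 cm
Current RCF = 1.118 × 10⁻⁵ × 9.6 × (6440)² = 1.118 × 10⁻⁵ × 9.6 × 41,473,600 ≈ 4,451.3 × g
Target RCF = 4,451.3 + 6,720 = 11,171.3 × g
N² = 11,171.3 / (10.7328 × 10⁻⁵) = 104,085,607
N ≈ √104,085,607 ≈ 10,202.2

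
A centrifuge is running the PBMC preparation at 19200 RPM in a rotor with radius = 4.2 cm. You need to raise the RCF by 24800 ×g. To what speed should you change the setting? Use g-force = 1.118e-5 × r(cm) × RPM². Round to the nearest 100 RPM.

Current RCF = 1.118 × 10⁻⁵ × 4.2 × (19200)² = 1.118 × 10⁻⁵ × 4.2 × 368,640,000 ≈ 17,309.9 × g
Target RCF = 17,309.9 + 24,800 = 42,109.9 × g
N² = 42,109.9 / (4.6956 × 10⁻⁵) = 896,794,872
N ≈ √896,794,872 ≈ 29,946.5

N₂ ≈ 29900 RPM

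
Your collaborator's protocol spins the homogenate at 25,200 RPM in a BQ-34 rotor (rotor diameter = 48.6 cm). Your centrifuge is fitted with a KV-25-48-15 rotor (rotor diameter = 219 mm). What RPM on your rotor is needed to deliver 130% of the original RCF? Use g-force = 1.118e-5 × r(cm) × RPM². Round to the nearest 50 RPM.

Original rotor: r = 48.6 / 2 = 24.3 cm
RCF_original = 1.118 × 10⁻⁵ × 24.3 × (25200)² = 1.118 × 10⁻⁵ × 24.3 × 635,040,000 ≈ 172,523.9 × g
Target RCF = 1.3 × 172,523.9 ≈ 224,281.1 × g
Your rotor: r = 219 mm / 2 = 109.5 mm = 10.95 cm
224,281.1 = 1.118 × 10⁻⁵ × 10.95 × N²
N² = 224,281.1 / (12.2421 × 10⁻⁵) = 1,832,047,606
N ≈ √1,832,047,606 ≈ 42,802.4

≈ 42800 RPM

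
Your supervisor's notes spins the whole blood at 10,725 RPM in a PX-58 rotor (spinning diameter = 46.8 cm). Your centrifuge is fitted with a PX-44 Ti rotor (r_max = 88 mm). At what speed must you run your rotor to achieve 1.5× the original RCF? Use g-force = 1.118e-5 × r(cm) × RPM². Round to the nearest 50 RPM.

21400 RPM

Original rotor: r = 46.8 / 2 = 23.4 cm
RCF_original = 1.118 × 10⁻⁵ × 23.4 × (10725)² = 1.118 × 10⁻⁵ × 23.4 × 115,025,625 ≈ 30,092.1 × g
Target RCF = 1.5 × 30,092.1 ≈ 45,138.1 × g
Your rotor: r = 88 mm = 8.8 cm
45,138.1 = 1.118 × 10⁻⁵ × 8.8 × N²
N² = 45,138.1 / (9.8384 × 10⁻⁵) = 458,795,129
N ≈ √458,795,129 ≈ 21,419.5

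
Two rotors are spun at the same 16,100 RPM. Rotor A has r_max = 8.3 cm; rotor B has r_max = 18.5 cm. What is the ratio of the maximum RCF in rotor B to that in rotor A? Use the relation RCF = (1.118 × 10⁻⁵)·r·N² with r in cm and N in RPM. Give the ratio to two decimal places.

2.23

At fixed N, RCF ∝ r, so RCF_B/RCF_A = r_B/r_A = 18.5 / 8.3 = 2.2289.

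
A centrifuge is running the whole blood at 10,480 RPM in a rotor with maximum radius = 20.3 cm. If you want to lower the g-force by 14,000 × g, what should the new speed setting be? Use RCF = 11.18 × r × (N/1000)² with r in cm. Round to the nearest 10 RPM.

Current RCF = 11.18 × 20.3 × (10.48)² = 11.18 × 20.3 × 109.8304 ≈ 24,926.4 × g
Target RCF = 24,926.4 − 14,000 = 10,926.4 × g
(N/1000)² = 10,926.4 / 226.954 = 48.14368
N = 1000 × √48.14368 ≈ 6,938.6

≈ 6940 RPM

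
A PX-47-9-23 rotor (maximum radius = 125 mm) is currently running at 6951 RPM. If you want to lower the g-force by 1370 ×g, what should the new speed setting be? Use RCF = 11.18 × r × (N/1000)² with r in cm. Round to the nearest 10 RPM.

≈ 6210 RPM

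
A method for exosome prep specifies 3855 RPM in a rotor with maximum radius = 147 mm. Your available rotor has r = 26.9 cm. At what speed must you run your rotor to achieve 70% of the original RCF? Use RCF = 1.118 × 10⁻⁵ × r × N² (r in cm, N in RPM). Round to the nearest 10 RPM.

Original rotor: r = 147 mm = 14.7 cm
RCF_original = 1.118 × 10⁻⁵ × 14.7 × (3855)² = 1.118 × 10⁻⁵ × 14.7 × 14,861,025 ≈ 2,442.4 × g
Target RCF = 0.7 × 2,442.4 ≈ 1,709.7 × g
1,709.7 = 1.118 × 10⁻⁵ × 26.9 × N²
N² = 1,709.7 / (30.0742 × 10⁻⁵) = 5,684,939
N ≈ √5,684,939 ≈ 2,384.3

2380 RPM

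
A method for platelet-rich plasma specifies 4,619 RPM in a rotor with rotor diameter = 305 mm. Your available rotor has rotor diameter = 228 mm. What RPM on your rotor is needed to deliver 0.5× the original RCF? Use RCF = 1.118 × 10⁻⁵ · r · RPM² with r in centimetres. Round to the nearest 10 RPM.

3780 RPM

Original rotor: r = 305 mm / 2 = 152.5 mm = 15.25 cm
RCF_original = 1.118 × 10⁻⁵ × 15.25 × (4619)² = 1.118 × 10⁻⁵ × 15.25 × 21,335,161 ≈ 3,637.5 × g
Target RCF = 0.5 × 3,637.5 ≈ 1,818.8 × g
Your rotor: r = 228 mm / 2 = 114 mm = 11.4 cm
1,818.8 = 1.118 × 10⁻⁵ × 11.4 × N²
N² = 1,818.8 / (12.7452 × 10⁻⁵) = 14,270,470
N ≈ √14,270,470 ≈ 3,777.6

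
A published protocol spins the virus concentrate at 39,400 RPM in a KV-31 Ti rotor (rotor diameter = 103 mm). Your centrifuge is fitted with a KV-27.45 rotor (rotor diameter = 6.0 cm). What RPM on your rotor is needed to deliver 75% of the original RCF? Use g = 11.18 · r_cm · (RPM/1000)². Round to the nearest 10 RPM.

Original rotor: r = 103 mm / 2 = 51.5 mm = 5.15 cm
RCF_original = 11.18 × 5.15 × (39.4)² = 11.18 × 5.15 × 1,552.36 ≈ 89,380.2 × g
Target RCF = 0.75 × 89,380.2 ≈ 67,035.1 × g
Your rotor: r = 6.0 / 2 = 3 cm
67,035.1 = 11.18 × 3 × (N/1000)²
(N/1000)² = 67,035.1 / 33.54 = 1998.661
N = 1000 × √1998.661 ≈ 44,706.4

≈ 44710 RPM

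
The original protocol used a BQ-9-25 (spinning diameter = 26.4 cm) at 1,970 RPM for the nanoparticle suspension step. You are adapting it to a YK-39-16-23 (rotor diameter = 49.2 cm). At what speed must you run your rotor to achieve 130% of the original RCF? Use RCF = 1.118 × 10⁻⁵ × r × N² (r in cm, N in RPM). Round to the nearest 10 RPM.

Original rotor: r = 26.4 / 2 = 13.2 cm
RCF_original = 1.118 × 10⁻⁵ × 13.2 × (1970)² = 1.118 × 10⁻⁵ × 13.2 × 3,880,900 ≈ 572.7 × g
Target RCF = 1.3 × 572.7 ≈ 744.5 × g
Your rotor: r = 49.2 / 2 = 24.6 cm
744.5 = 1.118 × 10⁻⁵ × 24.6 × N²
N² = 744.5 / (27.5028 × 10⁻⁵) = 2,706,997
N ≈ √2,706,997 ≈ 1,645.3

≈ 1650 RPM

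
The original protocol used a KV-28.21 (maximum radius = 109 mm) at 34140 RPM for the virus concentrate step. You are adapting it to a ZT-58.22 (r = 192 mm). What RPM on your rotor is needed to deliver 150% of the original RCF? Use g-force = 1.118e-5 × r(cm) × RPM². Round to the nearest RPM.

≈ 31504 RPM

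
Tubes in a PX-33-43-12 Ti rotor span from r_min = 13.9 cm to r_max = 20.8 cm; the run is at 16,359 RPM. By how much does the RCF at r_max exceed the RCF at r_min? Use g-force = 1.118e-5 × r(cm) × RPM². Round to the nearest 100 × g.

RCF_max = 1.118 × 10⁻⁵ × 20.8 × (16359)² = 1.118 × 10⁻⁵ × 20.8 × 267,616,881 ≈ 62,232.7 × g
RCF_min = 1.118 × 10⁻⁵ × 13.9 × (16359)² = 1.118 × 10⁻⁵ × 13.9 × 267,616,881 ≈ 41,588.2 × g
ΔRCF = 62,232.7 − 41,588.2 = 20,644.5

≈ 20600 x g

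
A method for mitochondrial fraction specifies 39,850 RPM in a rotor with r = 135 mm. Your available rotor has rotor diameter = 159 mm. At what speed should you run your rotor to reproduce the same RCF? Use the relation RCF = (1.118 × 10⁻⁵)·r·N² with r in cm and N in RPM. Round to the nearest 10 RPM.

Original rotor: r = 135 mm = 13.5 cm
RCF_original = 1.118 × 10⁻⁵ × 13.5 × (39850)² = 1.118 × 10⁻⁵ × 13.5 × 1,588,022,500 ≈ 239,680.2 × g
Your rotor: r = 159 mm / 2 = 79.5 mm = 7.95 cm
239,680.2 = 1.118 × 10⁻⁵ × 7.95 × N²
N² = 239,680.2 / (8.8881 × 10⁻⁵) = 2,696,641,577
N ≈ √2,696,641,577 ≈ 51,929.2

51930 RPM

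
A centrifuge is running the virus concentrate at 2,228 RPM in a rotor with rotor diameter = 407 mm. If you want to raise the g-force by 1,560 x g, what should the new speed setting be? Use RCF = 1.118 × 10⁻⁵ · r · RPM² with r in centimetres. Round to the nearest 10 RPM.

r = 407 mm / 2 = 203.5 mm = 20.35 cm
Current RCF = 1.118 × 10⁻⁵ × 20.35 × (2228)² = 1.118 × 10⁻⁵ × 20.35 × 4,963,984 ≈ 1,129.4 × g
Target RCF = 1,129.4 + 1,560 = 2,689.4 × g
N² = 2,689.4 / (22.7513 × 10⁻⁵) = 11,820,863
N ≈ √11,820,863 ≈ 3,438.1

≈ 3440 RPM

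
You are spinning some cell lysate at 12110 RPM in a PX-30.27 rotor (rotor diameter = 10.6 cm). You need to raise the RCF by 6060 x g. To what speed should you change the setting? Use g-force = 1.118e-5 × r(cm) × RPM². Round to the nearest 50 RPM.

r = 10.6 / 2 = 5.3 cm
Current RCF = 1.118 × 10⁻⁵ × 5.3 × (12110)² = 1.118 × 10⁻⁵ × 5.3 × 146,652,100 ≈ 8,689.7 × g
Target RCF = 8,689.7 + 6,060 = 14,749.7 × g
N² = 14,749.7 / (5.9254 × 10⁻⁵) = 248,923,279
N ≈ √248,923,279 ≈ 15,777.3

N₂ ≈ 15800 RPM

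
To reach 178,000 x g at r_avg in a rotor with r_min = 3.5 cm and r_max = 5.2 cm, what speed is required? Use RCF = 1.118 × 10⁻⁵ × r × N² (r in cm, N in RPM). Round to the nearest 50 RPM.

60500 RPM

r_avg = (3.5 + 5.2) / 2 = 4.35 cm
RCF = 1.118 × 10⁻⁵ × r × N²
178,000 = 1.118 × 10⁻⁵ × 4.35 × N²
N² = 178,000 / (4.8633 × 10⁻⁵) = 3,660,066,210
N ≈ √3,660,066,210 ≈ 60,498.5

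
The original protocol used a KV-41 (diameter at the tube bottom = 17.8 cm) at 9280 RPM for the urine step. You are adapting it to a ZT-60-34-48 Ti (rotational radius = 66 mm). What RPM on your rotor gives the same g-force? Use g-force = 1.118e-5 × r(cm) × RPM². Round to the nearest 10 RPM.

≈ 10780 RPM

Original rotor: r = 17.8 / 2 = 8.9 cm
RCF_original = 1.118 × 10⁻⁵ × 8.9 × (9280)² = 1.118 × 10⁻⁵ × 8.9 × 86,118,400 ≈ 8,569 × g
Your rotor: r = 66 mm = 6.6 cm
8,569 = 1.118 × 10⁻⁵ × 6.6 × N²
N² = 8,569 / (7.3788 × 10⁻⁵) = 116,129,994
N ≈ √116,129,994 ≈ 10,776.4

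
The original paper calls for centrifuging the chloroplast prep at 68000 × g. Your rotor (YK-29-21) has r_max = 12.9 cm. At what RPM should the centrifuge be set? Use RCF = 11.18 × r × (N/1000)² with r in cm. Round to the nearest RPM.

68,000 = 11.18 × 12.9 × (N/1000)²
(N/1000)² = 68,000 / 144.222 = 471.4953
N = 1000 × √471.4953 ≈ 21,713.9

21714 RPM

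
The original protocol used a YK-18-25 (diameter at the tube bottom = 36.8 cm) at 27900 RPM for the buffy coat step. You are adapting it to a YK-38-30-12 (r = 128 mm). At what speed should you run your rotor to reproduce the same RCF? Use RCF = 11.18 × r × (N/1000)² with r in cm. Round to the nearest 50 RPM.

≈ 33450 RPM

Original rotor: r = 36.8 / 2 = 18.4 cm
RCF_original = 11.18 × 18.4 × (27.9)² = 11.18 × 18.4 × 778.41 ≈ 160,128.3 × g
Your rotor: r = 128 mm = 12.8 cm
160,128.3 = 11.18 × 12.8 × (N/1000)²
(N/1000)² = 160,128.3 / 143.104 = 1118.965
N = 1000 × √1118.965 ≈ 33,450.9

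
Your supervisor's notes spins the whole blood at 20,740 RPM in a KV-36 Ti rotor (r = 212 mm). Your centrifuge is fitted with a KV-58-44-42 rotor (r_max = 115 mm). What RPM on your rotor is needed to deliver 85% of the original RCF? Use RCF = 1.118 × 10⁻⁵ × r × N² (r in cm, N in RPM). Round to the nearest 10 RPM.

≈ 25960 RPM

Original rotor: r = 212 mm = 21.2 cm
RCF_original = 1.118 × 10⁻⁵ × 21.2 × (20740)² = 1.118 × 10⁻⁵ × 21.2 × 430,147,600 ≈ 101,951.9 × g
Target RCF = 0.85 × 101,951.9 ≈ 86,659.1 × g
Your rotor: r = 115 mm = 11.5 cm
86,659.1 = 1.118 × 10⁻⁵ × 11.5 × N²
N² = 86,659.1 / (12.857 × 10⁻⁵) = 674,022,711
N ≈ √674,022,711 ≈ 25,961.9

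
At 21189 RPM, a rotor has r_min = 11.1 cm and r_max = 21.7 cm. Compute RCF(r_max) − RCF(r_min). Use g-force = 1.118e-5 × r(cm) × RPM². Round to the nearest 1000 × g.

RCF_max = 1.118 × 10⁻⁵ × 21.7 × (21189)² = 1.118 × 10⁻⁵ × 21.7 × 448,973,721 ≈ 108,923.7 × g
RCF_min = 1.118 × 10⁻⁵ × 11.1 × (21189)² = 1.118 × 10⁻⁵ × 11.1 × 448,973,721 ≈ 55,716.7 × g
ΔRCF = 108,923.7 − 55,716.7 = 53,207

≈ 53000 g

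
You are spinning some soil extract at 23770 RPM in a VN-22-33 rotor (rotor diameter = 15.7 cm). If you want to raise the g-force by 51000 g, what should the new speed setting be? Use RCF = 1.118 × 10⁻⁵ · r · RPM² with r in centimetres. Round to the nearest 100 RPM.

33900 RPM

r = 15.7 / 2 = 7.85 cm
Current RCF = 1.118 × 10⁻⁵ × 7.85 × (23770)² = 1.118 × 10⁻⁵ × 7.85 × 565,012,900 ≈ 49,587.2 × g
Target RCF = 49,587.2 + 51,000 = 100,587.2 × g
N² = 100,587.2 / (8.7763 × 10⁻⁵) = 1,146,123,081
N ≈ √1,146,123,081 ≈ 33,854.4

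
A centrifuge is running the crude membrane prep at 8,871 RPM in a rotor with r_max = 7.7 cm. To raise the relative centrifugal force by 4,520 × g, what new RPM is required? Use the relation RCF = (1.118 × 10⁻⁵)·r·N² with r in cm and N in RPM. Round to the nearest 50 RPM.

N₂ ≈ 11450 RPM

Current RCF = 1.118 × 10⁻⁵ × 7.7 × (8871)² = 1.118 × 10⁻⁵ × 7.7 × 78,694,641 ≈ 6,774.5 × g
Target RCF = 6,774.5 + 4,520 = 11,294.5 × g
N² = 11,294.5 / (8.6086 × 10⁻⁵) = 131,200,195
N ≈ √131,200,195 ≈ 11,454.3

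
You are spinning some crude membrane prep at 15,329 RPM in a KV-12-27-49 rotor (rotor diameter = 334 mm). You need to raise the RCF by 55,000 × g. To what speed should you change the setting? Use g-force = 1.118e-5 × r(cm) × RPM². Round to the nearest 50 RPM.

r = 334 mm / 2 = 167 mm = 16.7 cm
Current RCF = 1.118 × 10⁻⁵ × 16.7 × (15329)² = 1.118 × 10⁻⁵ × 16.7 × 234,978,241 ≈ 43,871.8 × g
Target RCF = 43,871.8 + 55,000 = 98,871.8 × g
N² = 98,871.8 / (18.6706 × 10⁻⁵) = 529,558,772
N ≈ √529,558,772 ≈ 23,012.1

23000 RPM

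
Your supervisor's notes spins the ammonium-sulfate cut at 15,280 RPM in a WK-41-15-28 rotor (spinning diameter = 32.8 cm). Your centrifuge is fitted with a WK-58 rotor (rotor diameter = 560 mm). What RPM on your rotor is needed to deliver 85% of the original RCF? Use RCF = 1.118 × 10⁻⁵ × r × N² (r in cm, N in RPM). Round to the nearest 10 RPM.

Original rotor: r = 32.8 / 2 = 16.4 cm
RCF_original = 1.118 × 10⁻⁵ × 16.4 × (15280)² = 1.118 × 10⁻⁵ × 16.4 × 233,478,400 ≈ 42,808.7 × g
Target RCF = 0.85 × 42,808.7 ≈ 36,387.4 × g
Your rotor: r = 560 mm / 2 = 280 mm = 28 cm
36,387.4 = 1.118 × 10⁻⁵ × 28 × N²
N² = 36,387.4 / (31.304 × 10⁻⁵) = 116,238,819
N ≈ √116,238,819 ≈ 10,781.4

≈ 10780 RPM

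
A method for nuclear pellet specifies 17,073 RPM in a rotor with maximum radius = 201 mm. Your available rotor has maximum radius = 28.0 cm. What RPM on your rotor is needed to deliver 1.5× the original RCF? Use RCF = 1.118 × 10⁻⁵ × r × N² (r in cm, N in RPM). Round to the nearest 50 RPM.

Original rotor: r = 201 mm = 20.1 cm
RCF_original = 1.118 × 10⁻⁵ × 20.1 × (17073)² = 1.118 × 10⁻⁵ × 20.1 × 291,487,329 ≈ 65,502.4 × g
Target RCF = 1.5 × 65,502.4 ≈ 98,253.6 × g
98,253.6 = 1.118 × 10⁻⁵ × 28 × N²
N² = 98,253.6 / (31.304 × 10⁻⁵) = 313,869,154
N ≈ √313,869,154 ≈ 17,716.4

17700 RPM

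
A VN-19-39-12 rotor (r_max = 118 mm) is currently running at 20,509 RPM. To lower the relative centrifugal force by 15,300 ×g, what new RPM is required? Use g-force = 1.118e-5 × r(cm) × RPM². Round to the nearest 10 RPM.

N₂ ≈ 17450 RPM

r = 118 mm = 11.8 cm
Current RCF = 1.118 × 10⁻⁵ × 11.8 × (20509)² = 1.118 × 10⁻⁵ × 11.8 × 420,619,081 ≈ 55,489.8 × g
Target RCF = 55,489.8 − 15,300 = 40,189.8 × g
N² = 40,189.8 / (13.1924 × 10⁻⁵) = 304,643,583
N ≈ √304,643,583 ≈ 17,454.0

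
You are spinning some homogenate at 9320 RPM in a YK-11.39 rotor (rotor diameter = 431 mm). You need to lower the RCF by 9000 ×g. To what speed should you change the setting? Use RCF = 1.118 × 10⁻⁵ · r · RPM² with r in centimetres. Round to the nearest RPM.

7036 RPM

r = 431 mm / 2 = 215.5 mm = 21.55 cm
Current RCF = 1.118 × 10⁻⁵ × 21.55 × (9320)² = 1.118 × 10⁻⁵ × 21.55 × 86,862,400 ≈ 20,927.7 × g
Target RCF = 20,927.7 − 9,000 = 11,927.7 × g
N² = 11,927.7 / (24.0929 × 10⁻⁵) = 49,507,116
N ≈ √49,507,116 ≈ 7,036.1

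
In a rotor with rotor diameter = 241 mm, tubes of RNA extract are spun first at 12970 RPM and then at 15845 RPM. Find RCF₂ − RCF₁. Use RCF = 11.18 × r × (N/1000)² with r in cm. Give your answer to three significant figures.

r = 241 mm / 2 = 120.5 mm = 12.05 cm
RCF₁ = 11.18 × 12.05 × (12.97)² = 11.18 × 12.05 × 168.2209 ≈ 22,662.6 × g
RCF₂ = 11.18 × 12.05 × (15.845)² = 11.18 × 12.05 × 251.064025 ≈ 33,823.1 × g
Increase = 33,823.1 − 22,662.6 = 11,160.5

11200 ×g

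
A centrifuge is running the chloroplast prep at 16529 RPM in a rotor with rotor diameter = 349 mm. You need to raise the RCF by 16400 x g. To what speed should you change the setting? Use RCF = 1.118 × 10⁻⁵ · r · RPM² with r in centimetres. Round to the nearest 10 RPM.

r = 349 mm / 2 = 174.5 mm = 17.45 cm
Current RCF = 1.118 × 10⁻⁵ × 17.45 × (16529)² = 1.118 × 10⁻⁵ × 17.45 × 273,207,841 ≈ 53,300.4 × g
Target RCF = 53,300.4 + 16,400 = 69,700.4 × g
N² = 69,700.4 / (19.5091 × 10⁻⁵) = 357,271,222
N ≈ √357,271,222 ≈ 18,901.6

18900 RPM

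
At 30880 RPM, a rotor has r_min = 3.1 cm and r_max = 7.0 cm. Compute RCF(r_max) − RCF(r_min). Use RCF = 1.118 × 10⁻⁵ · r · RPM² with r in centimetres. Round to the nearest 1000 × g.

ΔRCF = 1.118 × 10⁻⁵ × (r_max − r_min) × N² = 1.118 × 10⁻⁵ × 3.9 × 953,574,400 ≈ 41,577.8

≈ 42000 × g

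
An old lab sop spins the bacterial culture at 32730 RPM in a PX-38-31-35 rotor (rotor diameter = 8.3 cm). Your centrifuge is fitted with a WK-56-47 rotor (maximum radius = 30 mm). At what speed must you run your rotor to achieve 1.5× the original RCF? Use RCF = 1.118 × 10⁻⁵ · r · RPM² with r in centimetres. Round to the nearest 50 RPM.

≈ 47150 RPM

Original rotor: r = 8.3 / 2 = 4.15 cm
RCF_original = 1.118 × 10⁻⁵ × 4.15 × (32730)² = 1.118 × 10⁻⁵ × 4.15 × 1,071,252,900 ≈ 49,702.9 × g
Target RCF = 1.5 × 49,702.9 ≈ 74,554.4 × g
Your rotor: r = 30 mm = 3.0 cm
74,554.4 = 1.118 × 10⁻⁵ × 3 × N²
N² = 74,554.4 / (3.354 × 10⁻⁵) = 2,222,850,328
N ≈ √2,222,850,328 ≈ 47,147.1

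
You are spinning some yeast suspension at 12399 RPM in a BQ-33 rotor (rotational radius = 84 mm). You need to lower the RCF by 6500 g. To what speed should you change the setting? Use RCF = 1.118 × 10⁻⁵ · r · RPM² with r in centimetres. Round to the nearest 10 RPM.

r = 84 mm = 8.4 cm
Current RCF = 1.118 × 10⁻⁵ × 8.4 × (12399)² = 1.118 × 10⁻⁵ × 8.4 × 153,735,201 ≈ 14,437.6 × g
Target RCF = 14,437.6 − 6,500 = 7,937.6 × g
N² = 7,937.6 / (9.3912 × 10⁻⁵) = 84,521,680
N ≈ √84,521,680 ≈ 9,193.6

≈ 9190 RPM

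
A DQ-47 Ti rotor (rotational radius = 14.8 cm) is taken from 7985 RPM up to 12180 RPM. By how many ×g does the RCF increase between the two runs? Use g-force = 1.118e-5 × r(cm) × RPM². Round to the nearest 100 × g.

≈ 14000 ×g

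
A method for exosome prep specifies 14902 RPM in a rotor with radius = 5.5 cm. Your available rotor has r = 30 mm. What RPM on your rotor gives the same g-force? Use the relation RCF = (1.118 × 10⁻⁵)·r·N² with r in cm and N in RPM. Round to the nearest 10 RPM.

≈ 20180 RPM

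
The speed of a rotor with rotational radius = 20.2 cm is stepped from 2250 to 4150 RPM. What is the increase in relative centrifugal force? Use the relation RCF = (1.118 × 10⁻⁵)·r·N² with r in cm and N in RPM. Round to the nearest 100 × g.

≈ 2700 x g

RCF₁ = 1.118 × 10⁻⁵ × 20.2 × (2250)² = 1.118 × 10⁻⁵ × 20.2 × 5,062,500 ≈ 1,143.3 × g
RCF₂ = 1.118 × 10⁻⁵ × 20.2 × (4150)² = 1.118 × 10⁻⁵ × 20.2 × 17,222,500 ≈ 3,889.5 × g
Increase = 3,889.5 − 1,143.3 = 2,746.2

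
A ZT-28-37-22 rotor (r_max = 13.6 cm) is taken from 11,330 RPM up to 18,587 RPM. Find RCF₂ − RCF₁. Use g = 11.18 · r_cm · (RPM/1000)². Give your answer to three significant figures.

33000 ×g

RCF₁ = 11.18 × 13.6 × (11.33)² = 11.18 × 13.6 × 128.3689 ≈ 19,518.2 × g
RCF₂ = 11.18 × 13.6 × (18.587)² = 11.18 × 13.6 × 345.476569 ≈ 52,529 × g
Increase = 52,529 − 19,518.2 = 33,010.8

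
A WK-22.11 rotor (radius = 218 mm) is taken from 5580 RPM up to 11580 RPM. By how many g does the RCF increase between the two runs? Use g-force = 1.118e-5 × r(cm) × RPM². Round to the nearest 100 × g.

r = 218 mm = 21.8 cm
RCF₁ = 1.118 × 10⁻⁵ × 21.8 × (5580)² = 1.118 × 10⁻⁵ × 21.8 × 31,136,400 ≈ 7,588.7 × g
RCF₂ = 1.118 × 10⁻⁵ × 21.8 × (11580)² = 1.118 × 10⁻⁵ × 21.8 × 134,096,400 ≈ 32,682.5 × g
Increase = 32,682.5 − 7,588.7 = 25,093.8

≈ 25100 g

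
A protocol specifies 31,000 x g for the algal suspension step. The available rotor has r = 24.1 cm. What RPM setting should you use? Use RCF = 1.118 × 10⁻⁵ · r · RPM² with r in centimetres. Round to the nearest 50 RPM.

≈ 10750 RPM

RCF = 1.118 × 10⁻⁵ × r × N²
31,000 = 1.118 × 10⁻⁵ × 24.1 × N²
N² = 31,000 / (26.9438 × 10⁻⁵) = 115,054,298
N ≈ √115,054,298 ≈ 10,726.3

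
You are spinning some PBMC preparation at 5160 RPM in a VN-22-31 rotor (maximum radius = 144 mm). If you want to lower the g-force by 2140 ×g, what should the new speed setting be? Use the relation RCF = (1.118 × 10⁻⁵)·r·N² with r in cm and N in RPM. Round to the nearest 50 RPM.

N₂ ≈ 3650 RPM

r = 144 mm = 14.4 cm
Current RCF = 1.118 × 10⁻⁵ × 14.4 × (5160)² = 1.118 × 10⁻⁵ × 14.4 × 26,625,600 ≈ 4,286.5 × g
Target RCF = 4,286.5 − 2,140 = 2,146.5 × g
N² = 2,146.5 / (16.0992 × 10⁻⁵) = 13,332,961
N ≈ √13,332,961 ≈ 3,651.4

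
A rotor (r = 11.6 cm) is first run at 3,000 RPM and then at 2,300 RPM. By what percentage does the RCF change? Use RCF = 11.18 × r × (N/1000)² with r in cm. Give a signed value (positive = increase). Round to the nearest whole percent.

-41%

RCF ∝ N², so the ratio is (2300/3000)² = (0.766667)² = 0.5878.
Change = 0.5878 − 1 = -0.4122 → -41.2%.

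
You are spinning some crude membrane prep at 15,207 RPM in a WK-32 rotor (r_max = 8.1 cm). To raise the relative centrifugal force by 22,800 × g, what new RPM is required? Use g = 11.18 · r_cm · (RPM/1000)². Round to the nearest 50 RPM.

22000 RPM

Current RCF = 11.18 × 8.1 × (15.207)² = 11.18 × 8.1 × 231.252849 ≈ 20,941.8 × g
Target RCF = 20,941.8 + 22,800 = 43,741.8 × g
(N/1000)² = 43,741.8 / 90.558 = 483.0252
N = 1000 × √483.0252 ≈ 21,977.8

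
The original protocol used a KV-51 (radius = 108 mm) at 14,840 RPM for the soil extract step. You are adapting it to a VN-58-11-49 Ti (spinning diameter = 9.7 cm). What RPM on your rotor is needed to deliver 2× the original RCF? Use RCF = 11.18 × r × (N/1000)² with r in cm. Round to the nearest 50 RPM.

31300 RPM

Original rotor: r = 108 mm = 10.8 cm
RCF_original = 11.18 × 10.8 × (14.84)² = 11.18 × 10.8 × 220.2256 ≈ 26,590.9 × g
Target RCF = 2 × 26,590.9 ≈ 53,181.8 × g
Your rotor: r = 9.7 / 2 = 4.85 cm
53,181.8 = 11.18 × 4.85 × (N/1000)²
(N/1000)² = 53,181.8 / 54.223 = 980.7978
N = 1000 × √980.7978 ≈ 31,317.7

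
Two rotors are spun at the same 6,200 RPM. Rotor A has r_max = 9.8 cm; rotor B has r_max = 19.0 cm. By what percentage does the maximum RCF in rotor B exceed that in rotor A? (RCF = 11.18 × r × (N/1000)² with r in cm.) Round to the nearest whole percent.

94%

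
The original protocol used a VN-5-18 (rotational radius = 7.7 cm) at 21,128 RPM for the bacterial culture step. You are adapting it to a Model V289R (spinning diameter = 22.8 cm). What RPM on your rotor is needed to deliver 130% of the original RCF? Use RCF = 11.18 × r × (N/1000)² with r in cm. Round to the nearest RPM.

≈ 19798 RPM

RCF_original = 11.18 × 7.7 × (21.128)² = 11.18 × 7.7 × 446.392384 ≈ 38,428.1 × g
Target RCF = 1.3 × 38,428.1 ≈ 49,956.5 × g
Your rotor: r = 22.8 / 2 = 11.4 cm
49,956.5 = 11.18 × 11.4 × (N/1000)²
(N/1000)² = 49,956.5 / 127.452 = 391.9632
N = 1000 × √391.9632 ≈ 19,798.1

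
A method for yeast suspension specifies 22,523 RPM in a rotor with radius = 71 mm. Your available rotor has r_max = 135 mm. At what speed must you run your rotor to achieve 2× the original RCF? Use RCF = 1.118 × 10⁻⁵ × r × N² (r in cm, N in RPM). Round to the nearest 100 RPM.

≈ 23100 RPM

Original rotor: r = 71 mm = 7.1 cm
RCF = 1.118 × 10⁻⁵ × r × N²
RCF_original = 1.118 × 10⁻⁵ × 7.1 × (22523)² = 1.118 × 10⁻⁵ × 7.1 × 507,285,529 ≈ 40,267.3 × g
Target RCF = 2 × 40,267.3 ≈ 80,534.6 × g
Your rotor: r = 135 mm = 13.5 cm
80,534.6 = 1.118 × 10⁻⁵ × 13.5 × N²
N² = 80,534.6 / (15.093 × 10⁻⁵) = 533,589,081
N ≈ √533,589,081 ≈ 23,099.5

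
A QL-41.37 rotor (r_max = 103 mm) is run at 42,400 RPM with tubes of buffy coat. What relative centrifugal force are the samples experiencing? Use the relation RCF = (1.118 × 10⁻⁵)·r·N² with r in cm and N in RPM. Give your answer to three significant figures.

≈ 207000 x g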